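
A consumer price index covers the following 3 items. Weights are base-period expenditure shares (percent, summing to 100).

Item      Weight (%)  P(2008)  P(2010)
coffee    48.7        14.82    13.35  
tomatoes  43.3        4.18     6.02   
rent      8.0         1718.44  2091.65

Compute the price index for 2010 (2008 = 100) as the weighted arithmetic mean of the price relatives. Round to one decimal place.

coffee: 48.7 × (13.35/14.82) = 48.7 × 0.900810 = 43.8694
tomatoes: 43.3 × (6.02/4.18) = 43.3 × 1.440191 = 62.3603
rent: 8.0 × (2091.65/1718.44) = 8.0 × 1.217180 = 9.7374
Index = Σ wᵢ·(p₁ᵢ/p₀ᵢ) = 43.8694 + 62.3603 + 9.7374 = 115.9672

116.0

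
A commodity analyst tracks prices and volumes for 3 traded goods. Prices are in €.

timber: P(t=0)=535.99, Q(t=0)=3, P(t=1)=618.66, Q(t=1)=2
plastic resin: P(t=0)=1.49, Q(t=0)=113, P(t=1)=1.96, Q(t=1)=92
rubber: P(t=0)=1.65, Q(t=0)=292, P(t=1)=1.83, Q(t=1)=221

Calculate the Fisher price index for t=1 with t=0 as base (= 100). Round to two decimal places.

Laspeyres component (base-period weights):
ΣP(t=1)Q(t=0) = 618.66×3 + 1.96×113 + 1.83×292 = 1855.98 + 221.48 + 534.36 = 2611.82
ΣP(t=0)Q(t=0) = 535.99×3 + 1.49×113 + 1.65×292 = 1607.97 + 168.37 + 481.8 = 2258.14
L = 2611.82 / 2258.14 × 100 = 115.6624
Paasche component (current-period weights):
ΣP(t=1)Q(t=1) = 618.66×2 + 1.96×92 + 1.83×221 = 1237.32 + 180.32 + 404.43 = 1822.07
ΣP(t=0)Q(t=1) = 535.99×2 + 1.49×92 + 1.65×221 = 1071.98 + 137.08 + 364.65 = 1573.71
P = 1822.07 / 1573.71 × 100 = 115.7818
Fisher = √(L × P) = √(115.6624 × 115.7818) = 115.7221

115.72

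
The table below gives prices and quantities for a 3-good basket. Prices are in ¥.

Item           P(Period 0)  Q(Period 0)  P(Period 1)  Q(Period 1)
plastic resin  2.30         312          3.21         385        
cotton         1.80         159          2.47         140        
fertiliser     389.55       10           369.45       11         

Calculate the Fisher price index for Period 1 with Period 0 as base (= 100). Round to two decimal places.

Laspeyres component (base-period weights):
ΣP(Period 1)Q(Period 0) = 3.21×312 + 2.47×159 + 369.45×10 = 1001.52 + 392.73 + 3694.5 = 5088.75
ΣP(Period 0)Q(Period 0) = 2.30×312 + 1.80×159 + 389.55×10 = 717.6 + 286.2 + 3895.5 = 4899.3
L = 5088.75 / 4899.3 × 100 = 103.8669
Paasche component (current-period weights):
ΣP(Period 1)Q(Period 1) = 3.21×385 + 2.47×140 + 369.45×11 = 1235.85 + 345.8 + 4063.95 = 5645.6
ΣP(Period 0)Q(Period 1) = 2.30×385 + 1.80×140 + 389.55×11 = 885.5 + 252 + 4285.05 = 5422.55
P = 5645.6 / 5422.55 × 100 = 104.1134
Fisher = √(L × P) = √(103.8669 × 104.1134) = 103.9901

103.99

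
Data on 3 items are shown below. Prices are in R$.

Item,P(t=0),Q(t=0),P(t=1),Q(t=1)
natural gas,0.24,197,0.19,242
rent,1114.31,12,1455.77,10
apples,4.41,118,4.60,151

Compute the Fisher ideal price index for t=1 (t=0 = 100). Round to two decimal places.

Laspeyres component (base-period weights):
ΣP(t=1)Q(t=0) = 0.19×197 + 1455.77×12 + 4.60×118 = 37.43 + 17469.24 + 542.8 = 18049.47
ΣP(t=0)Q(t=0) = 0.24×197 + 1114.31×12 + 4.41×118 = 47.28 + 13371.72 + 520.38 = 13939.38
L = 18049.47 / 13939.38 × 100 = 129.4855
Paasche component (current-period weights):
ΣP(t=1)Q(t=1) = 0.19×242 + 1455.77×10 + 4.60×151 = 45.98 + 14557.7 + 694.6 = 15298.28
ΣP(t=0)Q(t=1) = 0.24×242 + 1114.31×10 + 4.41×151 = 58.08 + 11143.1 + 665.91 = 11867.09
P = 15298.28 / 11867.09 × 100 = 128.9135
Fisher = √(L × P) = √(129.4855 × 128.9135) = 129.1992

129.20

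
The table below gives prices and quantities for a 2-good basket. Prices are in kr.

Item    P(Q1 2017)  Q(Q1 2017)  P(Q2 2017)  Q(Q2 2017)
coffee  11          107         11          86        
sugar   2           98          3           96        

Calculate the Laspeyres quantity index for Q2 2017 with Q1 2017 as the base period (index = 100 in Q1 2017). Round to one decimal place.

Laspeyres quantity index uses base-period prices as weights.
ΣP(Q1 2017)·Q(Q2 2017) = 11×86 + 2×96 = 946 + 192 = 1138
ΣP(Q1 2017)·Q(Q1 2017) = 11×107 + 2×98 = 1177 + 196 = 1373
Index = 1138 / 1373 × 100 = 82.8842

82.9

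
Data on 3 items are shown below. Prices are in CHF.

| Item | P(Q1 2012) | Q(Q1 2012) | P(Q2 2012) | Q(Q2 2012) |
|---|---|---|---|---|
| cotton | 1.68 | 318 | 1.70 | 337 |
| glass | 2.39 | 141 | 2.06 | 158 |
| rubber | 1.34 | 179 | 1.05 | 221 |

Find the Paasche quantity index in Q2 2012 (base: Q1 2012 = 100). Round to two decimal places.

Paasche quantity index uses current-period prices as weights.
ΣP(Q2 2012)·Q(Q2 2012) = 1.70×337 + 2.06×158 + 1.05×221 = 572.9 + 325.48 + 232.05 = 1130.43
ΣP(Q2 2012)·Q(Q1 2012) = 1.70×318 + 2.06×141 + 1.05×179 = 540.6 + 290.46 + 187.95 = 1019.01
Index = 1130.43 / 1019.01 × 100 = 110.9341

110.93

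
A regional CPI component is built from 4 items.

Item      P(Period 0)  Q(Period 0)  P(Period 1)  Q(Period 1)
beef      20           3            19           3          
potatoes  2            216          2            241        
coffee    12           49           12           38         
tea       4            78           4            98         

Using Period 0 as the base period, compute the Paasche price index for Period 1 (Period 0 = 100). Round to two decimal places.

Paasche price index uses current-period quantities as weights.
ΣP(Period 1)·Q(Period 1) = 19×3 + 2×241 + 12×38 + 4×98 = 57 + 482 + 456 + 392 = 1387
ΣP(Period 0)·Q(Period 1) = 20×3 + 2×241 + 12×38 + 4×98 = 60 + 482 + 456 + 392 = 1390
Index = 1387 / 1390 × 100 = 99.7842

99.78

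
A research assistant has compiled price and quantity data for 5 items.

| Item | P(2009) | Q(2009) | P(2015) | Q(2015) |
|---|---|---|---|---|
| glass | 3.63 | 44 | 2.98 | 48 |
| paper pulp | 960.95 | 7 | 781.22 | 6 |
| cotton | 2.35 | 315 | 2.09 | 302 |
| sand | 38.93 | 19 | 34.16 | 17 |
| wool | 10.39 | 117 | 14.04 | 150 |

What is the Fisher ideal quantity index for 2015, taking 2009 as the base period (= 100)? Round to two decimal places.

Laspeyres component (base-period weights):
ΣP(2009)Q(2015) = 3.63×48 + 960.95×6 + 2.35×302 + 38.93×17 + 10.39×150 = 174.24 + 5765.7 + 709.7 + 661.81 + 1558.5 = 8869.95
ΣP(2009)Q(2009) = 3.63×44 + 960.95×7 + 2.35×315 + 38.93×19 + 10.39×117 = 159.72 + 6726.65 + 740.25 + 739.67 + 1215.63 = 9581.92
L = 8869.95 / 9581.92 × 100 = 92.5697
Paasche component (current-period weights):
ΣP(2015)Q(2015) = 2.98×48 + 781.22×6 + 2.09×302 + 34.16×17 + 14.04×150 = 143.04 + 4687.32 + 631.18 + 580.72 + 2106 = 8148.26
ΣP(2015)Q(2009) = 2.98×44 + 781.22×7 + 2.09×315 + 34.16×19 + 14.04×117 = 131.12 + 5468.54 + 658.35 + 649.04 + 1642.68 = 8549.73
P = 8148.26 / 8549.73 × 100 = 95.3043
Fisher = √(L × P) = √(92.5697 × 95.3043) = 93.9270

93.93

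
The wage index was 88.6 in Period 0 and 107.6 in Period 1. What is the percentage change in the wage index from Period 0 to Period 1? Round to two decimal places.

Change = (107.6 − 88.6) / 88.6 × 100
       = 19.0 / 88.6 × 100 = 21.4447%

21.44%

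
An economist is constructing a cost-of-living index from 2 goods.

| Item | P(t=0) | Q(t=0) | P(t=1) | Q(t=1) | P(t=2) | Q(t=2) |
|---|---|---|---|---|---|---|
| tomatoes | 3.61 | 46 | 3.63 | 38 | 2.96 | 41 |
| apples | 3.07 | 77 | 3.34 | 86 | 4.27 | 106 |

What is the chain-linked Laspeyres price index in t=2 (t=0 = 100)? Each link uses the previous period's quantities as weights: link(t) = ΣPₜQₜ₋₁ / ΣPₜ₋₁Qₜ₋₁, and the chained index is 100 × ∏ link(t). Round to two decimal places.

118.91

Link t=0→t=1:
ΣP(t=1)Q(t=0) = 3.63×46 + 3.34×77 = 166.98 + 257.18 = 424.16
ΣP(t=0)Q(t=0) = 3.61×46 + 3.07×77 = 166.06 + 236.39 = 402.45
link = 424.16/402.45 = 1.053945
Link t=1→t=2:
ΣP(t=2)Q(t=1) = 2.96×38 + 4.27×86 = 112.48 + 367.22 = 479.7
ΣP(t=1)Q(t=1) = 3.63×38 + 3.34×86 = 137.94 + 287.24 = 425.18
link = 479.7/425.18 = 1.128228
Chained index = 100 × 1.053945 × 1.128228 = 118.9090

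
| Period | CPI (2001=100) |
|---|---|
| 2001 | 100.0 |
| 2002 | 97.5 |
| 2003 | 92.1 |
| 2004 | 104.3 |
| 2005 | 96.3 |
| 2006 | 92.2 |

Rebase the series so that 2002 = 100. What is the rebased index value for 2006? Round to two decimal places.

Rebased(2006) = 92.2 / 97.5 × 100 = 94.5641

94.56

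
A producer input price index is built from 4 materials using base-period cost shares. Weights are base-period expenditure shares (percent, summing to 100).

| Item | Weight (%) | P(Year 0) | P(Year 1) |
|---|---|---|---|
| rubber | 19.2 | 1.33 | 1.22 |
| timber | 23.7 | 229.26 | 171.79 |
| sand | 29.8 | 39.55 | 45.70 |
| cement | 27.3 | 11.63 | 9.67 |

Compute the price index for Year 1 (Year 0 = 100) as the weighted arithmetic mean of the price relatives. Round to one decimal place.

92.5

rubber: 19.2 × (1.22/1.33) = 19.2 × 0.917293 = 17.6120
timber: 23.7 × (171.79/229.26) = 23.7 × 0.749324 = 17.7590
sand: 29.8 × (45.70/39.55) = 29.8 × 1.155499 = 34.4339
cement: 27.3 × (9.67/11.63) = 27.3 × 0.831470 = 22.6991
Index = Σ wᵢ·(p₁ᵢ/p₀ᵢ) = 17.6120 + 17.7590 + 34.4339 + 22.6991 = 92.5040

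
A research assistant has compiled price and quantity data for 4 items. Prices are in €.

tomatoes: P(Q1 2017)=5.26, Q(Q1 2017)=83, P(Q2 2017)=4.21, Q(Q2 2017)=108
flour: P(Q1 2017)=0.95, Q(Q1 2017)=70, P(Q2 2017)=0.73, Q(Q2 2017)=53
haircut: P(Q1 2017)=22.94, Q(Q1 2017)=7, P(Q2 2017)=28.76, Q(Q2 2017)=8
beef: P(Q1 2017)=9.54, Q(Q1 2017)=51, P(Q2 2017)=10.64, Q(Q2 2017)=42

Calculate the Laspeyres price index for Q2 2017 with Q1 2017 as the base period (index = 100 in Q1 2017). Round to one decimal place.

Laspeyres price index uses base-period quantities as weights.
ΣP(Q2 2017)·Q(Q1 2017) = 4.21×83 + 0.73×70 + 28.76×7 + 10.64×51 = 349.43 + 51.1 + 201.32 + 542.64 = 1144.49
ΣP(Q1 2017)·Q(Q1 2017) = 5.26×83 + 0.95×70 + 22.94×7 + 9.54×51 = 436.58 + 66.5 + 160.58 + 486.54 = 1150.2
Index = 1144.49 / 1150.2 × 100 = 99.5036

99.5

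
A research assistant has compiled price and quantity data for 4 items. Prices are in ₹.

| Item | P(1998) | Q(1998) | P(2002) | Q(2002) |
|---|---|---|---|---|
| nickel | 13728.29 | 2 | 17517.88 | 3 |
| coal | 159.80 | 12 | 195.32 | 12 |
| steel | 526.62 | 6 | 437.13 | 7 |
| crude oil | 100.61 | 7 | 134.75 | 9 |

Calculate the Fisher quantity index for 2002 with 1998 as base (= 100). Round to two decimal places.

144.00

Laspeyres component (base-period weights):
ΣP(1998)Q(2002) = 13728.29×3 + 159.80×12 + 526.62×7 + 100.61×9 = 41184.87 + 1917.6 + 3686.34 + 905.49 = 47694.3
ΣP(1998)Q(1998) = 13728.29×2 + 159.80×12 + 526.62×6 + 100.61×7 = 27456.58 + 1917.6 + 3159.72 + 704.27 = 33238.17
L = 47694.3 / 33238.17 × 100 = 143.4926
Paasche component (current-period weights):
ΣP(2002)Q(2002) = 17517.88×3 + 195.32×12 + 437.13×7 + 134.75×9 = 52553.64 + 2343.84 + 3059.91 + 1212.75 = 59170.14
ΣP(2002)Q(1998) = 17517.88×2 + 195.32×12 + 437.13×6 + 134.75×7 = 35035.76 + 2343.84 + 2622.78 + 943.25 = 40945.63
P = 59170.14 / 40945.63 × 100 = 144.5090
Fisher = √(L × P) = √(143.4926 × 144.5090) = 143.9999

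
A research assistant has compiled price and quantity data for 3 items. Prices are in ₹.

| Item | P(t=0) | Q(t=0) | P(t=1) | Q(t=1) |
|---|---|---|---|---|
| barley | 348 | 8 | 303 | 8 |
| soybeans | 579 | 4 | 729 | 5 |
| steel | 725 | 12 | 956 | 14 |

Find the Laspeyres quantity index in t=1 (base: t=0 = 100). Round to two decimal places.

Laspeyres quantity index uses base-period prices as weights.
ΣP(t=0)·Q(t=1) = 348×8 + 579×5 + 725×14 = 2784 + 2895 + 10150 = 15829
ΣP(t=0)·Q(t=0) = 348×8 + 579×4 + 725×12 = 2784 + 2316 + 8700 = 13800
Index = 15829 / 13800 × 100 = 114.7029

114.70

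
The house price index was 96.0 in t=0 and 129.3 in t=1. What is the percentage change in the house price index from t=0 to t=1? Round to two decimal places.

34.69%

Change = (129.3 − 96.0) / 96.0 × 100
       = 33.3 / 96.0 × 100 = 34.6875%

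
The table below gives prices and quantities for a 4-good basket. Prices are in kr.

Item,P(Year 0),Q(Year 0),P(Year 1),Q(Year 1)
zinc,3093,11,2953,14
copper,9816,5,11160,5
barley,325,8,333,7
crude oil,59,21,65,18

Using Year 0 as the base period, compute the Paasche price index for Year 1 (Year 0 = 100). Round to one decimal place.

105.1

Paasche price index uses current-period quantities as weights.
ΣP(Year 1)·Q(Year 1) = 2953×14 + 11160×5 + 333×7 + 65×18 = 41342 + 55800 + 2331 + 1170 = 100643
ΣP(Year 0)·Q(Year 1) = 3093×14 + 9816×5 + 325×7 + 59×18 = 43302 + 49080 + 2275 + 1062 = 95719
Index = 100643 / 95719 × 100 = 105.1442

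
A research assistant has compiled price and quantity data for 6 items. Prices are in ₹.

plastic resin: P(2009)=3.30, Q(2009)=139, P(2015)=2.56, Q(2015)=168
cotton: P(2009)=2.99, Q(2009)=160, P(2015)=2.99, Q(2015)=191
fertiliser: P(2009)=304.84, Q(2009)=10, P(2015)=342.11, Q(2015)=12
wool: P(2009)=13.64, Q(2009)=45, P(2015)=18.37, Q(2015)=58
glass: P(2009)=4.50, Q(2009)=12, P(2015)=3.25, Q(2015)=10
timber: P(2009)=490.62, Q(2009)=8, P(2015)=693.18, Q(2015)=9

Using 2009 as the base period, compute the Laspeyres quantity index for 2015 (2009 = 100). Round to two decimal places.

Laspeyres quantity index uses base-period prices as weights.
ΣP(2009)·Q(2015) = 3.30×168 + 2.99×191 + 304.84×12 + 13.64×58 + 4.50×10 + 490.62×9 = 554.4 + 571.09 + 3658.08 + 791.12 + 45 + 4415.58 = 10035.27
ΣP(2009)·Q(2009) = 3.30×139 + 2.99×160 + 304.84×10 + 13.64×45 + 4.50×12 + 490.62×8 = 458.7 + 478.4 + 3048.4 + 613.8 + 54 + 3924.96 = 8578.26
Index = 10035.27 / 8578.26 × 100 = 116.9849

116.98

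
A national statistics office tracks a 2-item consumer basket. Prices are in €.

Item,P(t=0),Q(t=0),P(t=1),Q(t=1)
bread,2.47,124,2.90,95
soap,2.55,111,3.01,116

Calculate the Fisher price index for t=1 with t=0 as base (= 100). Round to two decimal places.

Laspeyres component (base-period weights):
ΣP(t=1)Q(t=0) = 2.90×124 + 3.01×111 = 359.6 + 334.11 = 693.71
ΣP(t=0)Q(t=0) = 2.47×124 + 2.55×111 = 306.28 + 283.05 = 589.33
L = 693.71 / 589.33 × 100 = 117.7116
Paasche component (current-period weights):
ΣP(t=1)Q(t=1) = 2.90×95 + 3.01×116 = 275.5 + 349.16 = 624.66
ΣP(t=0)Q(t=1) = 2.47×95 + 2.55×116 = 234.65 + 295.8 = 530.45
P = 624.66 / 530.45 × 100 = 117.7604
Fisher = √(L × P) = √(117.7116 × 117.7604) = 117.7360

117.74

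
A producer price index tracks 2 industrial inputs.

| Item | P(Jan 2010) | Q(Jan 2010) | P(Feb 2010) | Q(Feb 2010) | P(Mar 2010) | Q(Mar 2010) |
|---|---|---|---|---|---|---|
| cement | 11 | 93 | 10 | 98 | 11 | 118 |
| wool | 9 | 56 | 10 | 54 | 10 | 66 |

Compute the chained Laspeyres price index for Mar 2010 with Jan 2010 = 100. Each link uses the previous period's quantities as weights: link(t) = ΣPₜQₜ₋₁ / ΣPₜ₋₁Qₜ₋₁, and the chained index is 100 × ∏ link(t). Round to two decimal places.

Link Jan 2010→Feb 2010:
ΣP(Feb 2010)Q(Jan 2010) = 10×93 + 10×56 = 930 + 560 = 1490
ΣP(Jan 2010)Q(Jan 2010) = 11×93 + 9×56 = 1023 + 504 = 1527
link = 1490/1527 = 0.975769
Link Feb 2010→Mar 2010:
ΣP(Mar 2010)Q(Feb 2010) = 11×98 + 10×54 = 1078 + 540 = 1618
ΣP(Feb 2010)Q(Feb 2010) = 10×98 + 10×54 = 980 + 540 = 1520
link = 1618/1520 = 1.064474
Chained index = 100 × 0.975769 × 1.064474 = 103.8681

103.87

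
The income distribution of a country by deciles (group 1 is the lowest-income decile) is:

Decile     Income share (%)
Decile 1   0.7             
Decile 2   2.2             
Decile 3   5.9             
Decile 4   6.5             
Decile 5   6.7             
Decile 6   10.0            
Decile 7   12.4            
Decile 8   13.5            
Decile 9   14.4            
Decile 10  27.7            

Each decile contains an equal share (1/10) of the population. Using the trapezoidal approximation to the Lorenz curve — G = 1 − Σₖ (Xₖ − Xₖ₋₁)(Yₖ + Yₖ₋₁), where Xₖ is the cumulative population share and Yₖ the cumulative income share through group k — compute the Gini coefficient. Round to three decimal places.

0.387

Cumulative income shares Yₖ: 0.0070, 0.0290, 0.0880, 0.1530, 0.2200, 0.3200, 0.4440, 0.5790, 0.7230, 1.0000
Σ (Xₖ−Xₖ₋₁)(Yₖ+Yₖ₋₁) = (1/10)(0.0070+0.0000) + (1/10)(0.0290+0.0070) + (1/10)(0.0880+0.0290) + (1/10)(0.1530+0.0880) + (1/10)(0.2200+0.1530) + (1/10)(0.3200+0.2200) + (1/10)(0.4440+0.3200) + (1/10)(0.5790+0.4440) + (1/10)(0.7230+0.5790) + (1/10)(1.0000+0.7230)
  = 0.0007 + 0.0036 + 0.0117 + 0.0241 + 0.0373 + 0.0540 + 0.0764 + 0.1023 + 0.1302 + 0.1723 = 0.6126
G = 1 − 0.6126 = 0.3874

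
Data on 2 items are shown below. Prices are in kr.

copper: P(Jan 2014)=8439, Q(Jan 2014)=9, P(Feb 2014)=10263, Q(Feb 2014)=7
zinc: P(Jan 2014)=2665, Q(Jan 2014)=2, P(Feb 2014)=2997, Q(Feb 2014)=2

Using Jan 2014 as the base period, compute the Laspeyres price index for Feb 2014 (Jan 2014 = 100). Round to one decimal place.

Laspeyres price index uses base-period quantities as weights.
ΣP(Feb 2014)·Q(Jan 2014) = 10263×9 + 2997×2 = 92367 + 5994 = 98361
ΣP(Jan 2014)·Q(Jan 2014) = 8439×9 + 2665×2 = 75951 + 5330 = 81281
Index = 98361 / 81281 × 100 = 121.0135

121.0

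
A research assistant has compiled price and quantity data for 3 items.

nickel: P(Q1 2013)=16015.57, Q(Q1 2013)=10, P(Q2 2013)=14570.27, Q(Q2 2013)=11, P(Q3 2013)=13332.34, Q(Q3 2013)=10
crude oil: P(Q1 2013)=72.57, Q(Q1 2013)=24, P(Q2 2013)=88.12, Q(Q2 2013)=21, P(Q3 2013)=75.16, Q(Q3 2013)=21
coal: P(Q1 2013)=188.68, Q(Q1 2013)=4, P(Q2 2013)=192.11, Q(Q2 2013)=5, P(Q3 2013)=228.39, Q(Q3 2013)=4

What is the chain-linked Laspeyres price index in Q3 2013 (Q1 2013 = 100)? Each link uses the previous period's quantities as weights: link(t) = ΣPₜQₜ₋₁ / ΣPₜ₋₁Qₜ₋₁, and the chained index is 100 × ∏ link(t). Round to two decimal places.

Link Q1 2013→Q2 2013:
ΣP(Q2 2013)Q(Q1 2013) = 14570.27×10 + 88.12×24 + 192.11×4 = 145702.7 + 2114.88 + 768.44 = 148586.02
ΣP(Q1 2013)Q(Q1 2013) = 16015.57×10 + 72.57×24 + 188.68×4 = 160155.7 + 1741.68 + 754.72 = 162652.1
link = 148586.02/162652.1 = 0.913520
Link Q2 2013→Q3 2013:
ΣP(Q3 2013)Q(Q2 2013) = 13332.34×11 + 75.16×21 + 228.39×5 = 146655.74 + 1578.36 + 1141.95 = 149376.05
ΣP(Q2 2013)Q(Q2 2013) = 14570.27×11 + 88.12×21 + 192.11×5 = 160272.97 + 1850.52 + 960.55 = 163084.04
link = 149376.05/163084.04 = 0.915945
Chained index = 100 × 0.913520 × 0.915945 = 83.6735

83.67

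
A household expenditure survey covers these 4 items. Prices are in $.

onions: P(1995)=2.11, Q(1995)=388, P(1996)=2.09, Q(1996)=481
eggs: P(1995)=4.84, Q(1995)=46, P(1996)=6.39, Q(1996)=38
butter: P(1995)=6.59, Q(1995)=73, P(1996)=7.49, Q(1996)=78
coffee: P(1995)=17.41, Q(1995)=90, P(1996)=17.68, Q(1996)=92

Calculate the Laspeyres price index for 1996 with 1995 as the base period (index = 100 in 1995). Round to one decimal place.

105.0

Laspeyres price index uses base-period quantities as weights.
ΣP(1996)·Q(1995) = 2.09×388 + 6.39×46 + 7.49×73 + 17.68×90 = 810.92 + 293.94 + 546.77 + 1591.2 = 3242.83
ΣP(1995)·Q(1995) = 2.11×388 + 4.84×46 + 6.59×73 + 17.41×90 = 818.68 + 222.64 + 481.07 + 1566.9 = 3089.29
Index = 3242.83 / 3089.29 × 100 = 104.9701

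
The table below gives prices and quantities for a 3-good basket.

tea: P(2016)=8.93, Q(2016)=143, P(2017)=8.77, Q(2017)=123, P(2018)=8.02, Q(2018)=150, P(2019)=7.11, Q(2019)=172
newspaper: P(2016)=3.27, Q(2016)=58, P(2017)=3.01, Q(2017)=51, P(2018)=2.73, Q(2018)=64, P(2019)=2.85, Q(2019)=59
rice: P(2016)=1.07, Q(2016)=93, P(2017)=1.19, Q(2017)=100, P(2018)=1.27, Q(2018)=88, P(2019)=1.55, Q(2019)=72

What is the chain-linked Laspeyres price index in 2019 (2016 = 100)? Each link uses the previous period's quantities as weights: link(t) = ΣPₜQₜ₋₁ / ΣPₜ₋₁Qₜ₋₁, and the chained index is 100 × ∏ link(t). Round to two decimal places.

84.75

Link 2016→2017:
ΣP(2017)Q(2016) = 8.77×143 + 3.01×58 + 1.19×93 = 1254.11 + 174.58 + 110.67 = 1539.36
ΣP(2016)Q(2016) = 8.93×143 + 3.27×58 + 1.07×93 = 1276.99 + 189.66 + 99.51 = 1566.16
link = 1539.36/1566.16 = 0.982888
Link 2017→2018:
ΣP(2018)Q(2017) = 8.02×123 + 2.73×51 + 1.27×100 = 986.46 + 139.23 + 127 = 1252.69
ΣP(2017)Q(2017) = 8.77×123 + 3.01×51 + 1.19×100 = 1078.71 + 153.51 + 119 = 1351.22
link = 1252.69/1351.22 = 0.927081
Link 2018→2019:
ΣP(2019)Q(2018) = 7.11×150 + 2.85×64 + 1.55×88 = 1066.5 + 182.4 + 136.4 = 1385.3
ΣP(2018)Q(2018) = 8.02×150 + 2.73×64 + 1.27×88 = 1203 + 174.72 + 111.76 = 1489.48
link = 1385.3/1489.48 = 0.930056
Chained index = 100 × 0.982888 × 0.927081 × 0.930056 = 84.7483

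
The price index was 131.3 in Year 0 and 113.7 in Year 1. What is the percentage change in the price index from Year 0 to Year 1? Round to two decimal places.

-13.40%

Change = (113.7 − 131.3) / 131.3 × 100
       = -17.6 / 131.3 × 100 = -13.4044%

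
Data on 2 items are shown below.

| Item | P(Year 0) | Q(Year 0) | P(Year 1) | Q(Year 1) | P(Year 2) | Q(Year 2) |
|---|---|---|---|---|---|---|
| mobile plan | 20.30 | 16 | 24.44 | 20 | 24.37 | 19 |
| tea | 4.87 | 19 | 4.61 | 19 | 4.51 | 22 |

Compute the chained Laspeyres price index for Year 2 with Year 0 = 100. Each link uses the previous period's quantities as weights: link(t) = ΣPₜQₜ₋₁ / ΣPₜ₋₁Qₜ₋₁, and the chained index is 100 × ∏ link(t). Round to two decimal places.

114.03

Link Year 0→Year 1:
ΣP(Year 1)Q(Year 0) = 24.44×16 + 4.61×19 = 391.04 + 87.59 = 478.63
ΣP(Year 0)Q(Year 0) = 20.30×16 + 4.87×19 = 324.8 + 92.53 = 417.33
link = 478.63/417.33 = 1.146886
Link Year 1→Year 2:
ΣP(Year 2)Q(Year 1) = 24.37×20 + 4.51×19 = 487.4 + 85.69 = 573.09
ΣP(Year 1)Q(Year 1) = 24.44×20 + 4.61×19 = 488.8 + 87.59 = 576.39
link = 573.09/576.39 = 0.994275
Chained index = 100 × 1.146886 × 0.994275 = 114.0320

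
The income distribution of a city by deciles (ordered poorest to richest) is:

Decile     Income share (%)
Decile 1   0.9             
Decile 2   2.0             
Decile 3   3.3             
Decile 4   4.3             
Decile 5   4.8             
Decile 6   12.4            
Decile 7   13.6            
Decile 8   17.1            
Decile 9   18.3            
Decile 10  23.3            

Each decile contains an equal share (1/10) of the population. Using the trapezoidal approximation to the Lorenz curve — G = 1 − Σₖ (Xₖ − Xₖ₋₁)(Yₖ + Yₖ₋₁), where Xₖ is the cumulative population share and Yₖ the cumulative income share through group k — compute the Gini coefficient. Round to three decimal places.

0.420

Cumulative income shares Yₖ: 0.0090, 0.0290, 0.0620, 0.1050, 0.1530, 0.2770, 0.4130, 0.5840, 0.7670, 1.0000
Σ (Xₖ−Xₖ₋₁)(Yₖ+Yₖ₋₁) = (1/10)(0.0090+0.0000) + (1/10)(0.0290+0.0090) + (1/10)(0.0620+0.0290) + (1/10)(0.1050+0.0620) + (1/10)(0.1530+0.1050) + (1/10)(0.2770+0.1530) + (1/10)(0.4130+0.2770) + (1/10)(0.5840+0.4130) + (1/10)(0.7670+0.5840) + (1/10)(1.0000+0.7670)
  = 0.0009 + 0.0038 + 0.0091 + 0.0167 + 0.0258 + 0.0430 + 0.0690 + 0.0997 + 0.1351 + 0.1767 = 0.5798
G = 1 − 0.5798 = 0.4202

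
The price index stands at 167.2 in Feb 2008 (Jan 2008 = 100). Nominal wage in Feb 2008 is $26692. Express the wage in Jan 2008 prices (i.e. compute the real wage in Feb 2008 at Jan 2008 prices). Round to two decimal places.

15964.11

Real = Nominal ÷ (Index/100) = 26692 ÷ (167.2/100)
     = 26692 ÷ 1.672 = 15964.1148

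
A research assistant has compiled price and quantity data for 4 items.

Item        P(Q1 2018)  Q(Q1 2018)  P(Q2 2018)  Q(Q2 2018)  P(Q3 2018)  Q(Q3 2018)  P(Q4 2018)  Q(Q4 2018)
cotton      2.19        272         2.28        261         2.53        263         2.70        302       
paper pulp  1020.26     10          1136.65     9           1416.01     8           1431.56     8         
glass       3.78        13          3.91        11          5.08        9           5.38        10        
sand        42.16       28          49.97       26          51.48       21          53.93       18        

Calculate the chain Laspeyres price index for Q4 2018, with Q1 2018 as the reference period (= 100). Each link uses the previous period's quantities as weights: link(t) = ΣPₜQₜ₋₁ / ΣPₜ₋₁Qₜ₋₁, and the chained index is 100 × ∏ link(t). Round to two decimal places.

Link Q1 2018→Q2 2018:
ΣP(Q2 2018)Q(Q1 2018) = 2.28×272 + 1136.65×10 + 3.91×13 + 49.97×28 = 620.16 + 11366.5 + 50.83 + 1399.16 = 13436.65
ΣP(Q1 2018)Q(Q1 2018) = 2.19×272 + 1020.26×10 + 3.78×13 + 42.16×28 = 595.68 + 10202.6 + 49.14 + 1180.48 = 12027.9
link = 13436.65/12027.9 = 1.117124
Link Q2 2018→Q3 2018:
ΣP(Q3 2018)Q(Q2 2018) = 2.53×261 + 1416.01×9 + 5.08×11 + 51.48×26 = 660.33 + 12744.09 + 55.88 + 1338.48 = 14798.78
ΣP(Q2 2018)Q(Q2 2018) = 2.28×261 + 1136.65×9 + 3.91×11 + 49.97×26 = 595.08 + 10229.85 + 43.01 + 1299.22 = 12167.16
link = 14798.78/12167.16 = 1.216289
Link Q3 2018→Q4 2018:
ΣP(Q4 2018)Q(Q3 2018) = 2.70×263 + 1431.56×8 + 5.38×9 + 53.93×21 = 710.1 + 11452.48 + 48.42 + 1132.53 = 13343.53
ΣP(Q3 2018)Q(Q3 2018) = 2.53×263 + 1416.01×8 + 5.08×9 + 51.48×21 = 665.39 + 11328.08 + 45.72 + 1081.08 = 13120.27
link = 13343.53/13120.27 = 1.017016
Chained index = 100 × 1.117124 × 1.216289 × 1.017016 = 138.1866

138.19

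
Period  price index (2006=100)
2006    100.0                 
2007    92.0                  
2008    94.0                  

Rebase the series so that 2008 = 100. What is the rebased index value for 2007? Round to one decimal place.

Rebased(2007) = 92.0 / 94.0 × 100 = 97.8723

97.9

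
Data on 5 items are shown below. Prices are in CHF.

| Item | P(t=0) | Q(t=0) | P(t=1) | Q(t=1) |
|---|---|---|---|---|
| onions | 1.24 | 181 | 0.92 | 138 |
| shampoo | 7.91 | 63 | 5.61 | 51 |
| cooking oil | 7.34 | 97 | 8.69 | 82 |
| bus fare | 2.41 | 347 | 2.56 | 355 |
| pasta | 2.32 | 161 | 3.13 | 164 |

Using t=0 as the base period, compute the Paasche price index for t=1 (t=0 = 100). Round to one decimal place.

Paasche price index uses current-period quantities as weights.
ΣP(t=1)·Q(t=1) = 0.92×138 + 5.61×51 + 8.69×82 + 2.56×355 + 3.13×164 = 126.96 + 286.11 + 712.58 + 908.8 + 513.32 = 2547.77
ΣP(t=0)·Q(t=1) = 1.24×138 + 7.91×51 + 7.34×82 + 2.41×355 + 2.32×164 = 171.12 + 403.41 + 601.88 + 855.55 + 380.48 = 2412.44
Index = 2547.77 / 2412.44 × 100 = 105.6097

105.6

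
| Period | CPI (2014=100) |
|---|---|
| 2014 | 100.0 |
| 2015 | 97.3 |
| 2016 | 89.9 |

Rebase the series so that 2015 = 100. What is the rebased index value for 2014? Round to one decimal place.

102.8

Rebased(2014) = 100.0 / 97.3 × 100 = 102.7749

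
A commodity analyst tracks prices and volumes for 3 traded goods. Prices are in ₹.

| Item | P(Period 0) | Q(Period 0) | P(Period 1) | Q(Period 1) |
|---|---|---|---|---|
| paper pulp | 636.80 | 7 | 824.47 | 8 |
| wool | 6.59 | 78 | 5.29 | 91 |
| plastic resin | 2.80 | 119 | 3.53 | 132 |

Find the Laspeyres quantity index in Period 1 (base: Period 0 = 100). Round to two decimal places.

114.31

Laspeyres quantity index uses base-period prices as weights.
ΣP(Period 0)·Q(Period 1) = 636.80×8 + 6.59×91 + 2.80×132 = 5094.4 + 599.69 + 369.6 = 6063.69
ΣP(Period 0)·Q(Period 0) = 636.80×7 + 6.59×78 + 2.80×119 = 4457.6 + 514.02 + 333.2 = 5304.82
Index = 6063.69 / 5304.82 × 100 = 114.3053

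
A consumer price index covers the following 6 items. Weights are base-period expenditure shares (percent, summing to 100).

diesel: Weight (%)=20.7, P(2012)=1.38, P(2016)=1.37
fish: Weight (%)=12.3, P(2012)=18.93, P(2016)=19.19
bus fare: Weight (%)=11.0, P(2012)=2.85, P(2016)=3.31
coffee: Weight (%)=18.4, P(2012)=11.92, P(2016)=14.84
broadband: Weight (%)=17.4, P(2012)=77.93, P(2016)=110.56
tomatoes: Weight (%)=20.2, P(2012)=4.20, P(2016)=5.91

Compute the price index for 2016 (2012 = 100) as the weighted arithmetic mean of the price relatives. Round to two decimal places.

diesel: 20.7 × (1.37/1.38) = 20.7 × 0.992754 = 20.5500
fish: 12.3 × (19.19/18.93) = 12.3 × 1.013735 = 12.4689
bus fare: 11.0 × (3.31/2.85) = 11.0 × 1.161404 = 12.7754
coffee: 18.4 × (14.84/11.92) = 18.4 × 1.244966 = 22.9074
broadband: 17.4 × (110.56/77.93) = 17.4 × 1.418709 = 24.6855
tomatoes: 20.2 × (5.91/4.20) = 20.2 × 1.407143 = 28.4243
Index = Σ wᵢ·(p₁ᵢ/p₀ᵢ) = 20.5500 + 12.4689 + 12.7754 + 22.9074 + 24.6855 + 28.4243 = 121.8116

121.81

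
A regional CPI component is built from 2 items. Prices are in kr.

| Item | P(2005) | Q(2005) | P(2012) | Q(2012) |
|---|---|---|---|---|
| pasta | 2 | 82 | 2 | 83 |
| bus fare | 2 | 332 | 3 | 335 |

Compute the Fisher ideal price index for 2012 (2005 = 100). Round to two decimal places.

Laspeyres component (base-period weights):
ΣP(2012)Q(2005) = 2×82 + 3×332 = 164 + 996 = 1160
ΣP(2005)Q(2005) = 2×82 + 2×332 = 164 + 664 = 828
L = 1160 / 828 × 100 = 140.0966
Paasche component (current-period weights):
ΣP(2012)Q(2012) = 2×83 + 3×335 = 166 + 1005 = 1171
ΣP(2005)Q(2012) = 2×83 + 2×335 = 166 + 670 = 836
P = 1171 / 836 × 100 = 140.0718
Fisher = √(L × P) = √(140.0966 × 140.0718) = 140.0842

140.08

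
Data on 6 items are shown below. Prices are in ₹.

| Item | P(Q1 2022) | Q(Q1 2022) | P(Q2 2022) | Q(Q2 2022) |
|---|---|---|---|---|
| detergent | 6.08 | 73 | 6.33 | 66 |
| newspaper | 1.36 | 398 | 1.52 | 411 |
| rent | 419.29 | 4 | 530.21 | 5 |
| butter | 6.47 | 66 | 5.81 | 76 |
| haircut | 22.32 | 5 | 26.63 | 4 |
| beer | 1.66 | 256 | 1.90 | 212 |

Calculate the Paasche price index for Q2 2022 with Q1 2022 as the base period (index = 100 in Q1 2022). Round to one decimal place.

Paasche price index uses current-period quantities as weights.
ΣP(Q2 2022)·Q(Q2 2022) = 6.33×66 + 1.52×411 + 530.21×5 + 5.81×76 + 26.63×4 + 1.90×212 = 417.78 + 624.72 + 2651.05 + 441.56 + 106.52 + 402.8 = 4644.43
ΣP(Q1 2022)·Q(Q2 2022) = 6.08×66 + 1.36×411 + 419.29×5 + 6.47×76 + 22.32×4 + 1.66×212 = 401.28 + 558.96 + 2096.45 + 491.72 + 89.28 + 351.92 = 3989.61
Index = 4644.43 / 3989.61 × 100 = 116.4131

116.4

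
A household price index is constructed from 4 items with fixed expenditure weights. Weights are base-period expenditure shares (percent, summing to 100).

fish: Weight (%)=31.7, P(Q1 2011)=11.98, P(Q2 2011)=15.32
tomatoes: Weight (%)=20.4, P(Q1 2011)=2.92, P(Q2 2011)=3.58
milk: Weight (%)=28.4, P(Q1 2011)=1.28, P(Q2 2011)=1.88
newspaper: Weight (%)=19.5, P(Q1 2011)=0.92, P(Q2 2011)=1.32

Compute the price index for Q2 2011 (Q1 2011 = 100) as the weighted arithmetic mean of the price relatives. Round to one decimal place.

fish: 31.7 × (15.32/11.98) = 31.7 × 1.278798 = 40.5379
tomatoes: 20.4 × (3.58/2.92) = 20.4 × 1.226027 = 25.0110
milk: 28.4 × (1.88/1.28) = 28.4 × 1.468750 = 41.7125
newspaper: 19.5 × (1.32/0.92) = 19.5 × 1.434783 = 27.9783
Index = Σ wᵢ·(p₁ᵢ/p₀ᵢ) = 40.5379 + 25.0110 + 41.7125 + 27.9783 = 135.2396

135.2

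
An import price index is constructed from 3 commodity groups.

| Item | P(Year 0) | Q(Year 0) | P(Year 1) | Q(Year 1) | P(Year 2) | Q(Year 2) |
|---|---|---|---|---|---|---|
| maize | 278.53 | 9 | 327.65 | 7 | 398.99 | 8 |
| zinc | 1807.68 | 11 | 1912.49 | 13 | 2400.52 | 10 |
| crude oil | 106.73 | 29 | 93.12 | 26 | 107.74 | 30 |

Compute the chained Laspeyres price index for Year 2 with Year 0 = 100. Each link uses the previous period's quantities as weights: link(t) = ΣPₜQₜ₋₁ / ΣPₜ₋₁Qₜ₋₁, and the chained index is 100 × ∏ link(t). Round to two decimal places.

130.28

Link Year 0→Year 1:
ΣP(Year 1)Q(Year 0) = 327.65×9 + 1912.49×11 + 93.12×29 = 2948.85 + 21037.39 + 2700.48 = 26686.72
ΣP(Year 0)Q(Year 0) = 278.53×9 + 1807.68×11 + 106.73×29 = 2506.77 + 19884.48 + 3095.17 = 25486.42
link = 26686.72/25486.42 = 1.047096
Link Year 1→Year 2:
ΣP(Year 2)Q(Year 1) = 398.99×7 + 2400.52×13 + 107.74×26 = 2792.93 + 31206.76 + 2801.24 = 36800.93
ΣP(Year 1)Q(Year 1) = 327.65×7 + 1912.49×13 + 93.12×26 = 2293.55 + 24862.37 + 2421.12 = 29577.04
link = 36800.93/29577.04 = 1.244240
Chained index = 100 × 1.047096 × 1.244240 = 130.2838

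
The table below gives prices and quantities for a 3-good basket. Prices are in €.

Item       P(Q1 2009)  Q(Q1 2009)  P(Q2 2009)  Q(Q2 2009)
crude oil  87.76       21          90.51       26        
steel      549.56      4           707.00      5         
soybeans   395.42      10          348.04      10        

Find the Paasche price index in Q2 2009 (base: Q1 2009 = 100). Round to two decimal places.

104.28

Paasche price index uses current-period quantities as weights.
ΣP(Q2 2009)·Q(Q2 2009) = 90.51×26 + 707.00×5 + 348.04×10 = 2353.26 + 3535 + 3480.4 = 9368.66
ΣP(Q1 2009)·Q(Q2 2009) = 87.76×26 + 549.56×5 + 395.42×10 = 2281.76 + 2747.8 + 3954.2 = 8983.76
Index = 9368.66 / 8983.76 × 100 = 104.2844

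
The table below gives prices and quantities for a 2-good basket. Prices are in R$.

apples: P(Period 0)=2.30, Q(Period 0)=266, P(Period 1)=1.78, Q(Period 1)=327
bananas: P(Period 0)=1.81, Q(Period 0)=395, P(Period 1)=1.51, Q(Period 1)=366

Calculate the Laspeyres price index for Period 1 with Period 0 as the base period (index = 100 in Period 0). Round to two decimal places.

Laspeyres price index uses base-period quantities as weights.
ΣP(Period 1)·Q(Period 0) = 1.78×266 + 1.51×395 = 473.48 + 596.45 = 1069.93
ΣP(Period 0)·Q(Period 0) = 2.30×266 + 1.81×395 = 611.8 + 714.95 = 1326.75
Index = 1069.93 / 1326.75 × 100 = 80.6429

80.64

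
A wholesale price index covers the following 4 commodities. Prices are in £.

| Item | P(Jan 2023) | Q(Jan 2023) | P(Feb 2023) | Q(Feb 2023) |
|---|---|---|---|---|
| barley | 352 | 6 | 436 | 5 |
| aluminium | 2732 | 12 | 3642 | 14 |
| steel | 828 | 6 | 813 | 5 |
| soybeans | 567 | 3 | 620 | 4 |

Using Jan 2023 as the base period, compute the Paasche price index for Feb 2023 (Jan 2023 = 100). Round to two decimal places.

Paasche price index uses current-period quantities as weights.
ΣP(Feb 2023)·Q(Feb 2023) = 436×5 + 3642×14 + 813×5 + 620×4 = 2180 + 50988 + 4065 + 2480 = 59713
ΣP(Jan 2023)·Q(Feb 2023) = 352×5 + 2732×14 + 828×5 + 567×4 = 1760 + 38248 + 4140 + 2268 = 46416
Index = 59713 / 46416 × 100 = 128.6474

128.65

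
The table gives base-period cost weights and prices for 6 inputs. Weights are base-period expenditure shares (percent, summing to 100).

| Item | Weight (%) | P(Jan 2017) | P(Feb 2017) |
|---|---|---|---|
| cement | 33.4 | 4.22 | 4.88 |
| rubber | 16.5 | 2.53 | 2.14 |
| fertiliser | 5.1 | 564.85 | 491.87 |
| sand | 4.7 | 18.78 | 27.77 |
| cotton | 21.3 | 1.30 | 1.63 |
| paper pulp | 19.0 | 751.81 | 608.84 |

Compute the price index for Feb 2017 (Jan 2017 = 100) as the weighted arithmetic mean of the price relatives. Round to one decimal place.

cement: 33.4 × (4.88/4.22) = 33.4 × 1.156398 = 38.6237
rubber: 16.5 × (2.14/2.53) = 16.5 × 0.845850 = 13.9565
fertiliser: 5.1 × (491.87/564.85) = 5.1 × 0.870798 = 4.4411
sand: 4.7 × (27.77/18.78) = 4.7 × 1.478701 = 6.9499
cotton: 21.3 × (1.63/1.30) = 21.3 × 1.253846 = 26.7069
paper pulp: 19.0 × (608.84/751.81) = 19.0 × 0.809832 = 15.3868
Index = Σ wᵢ·(p₁ᵢ/p₀ᵢ) = 38.6237 + 13.9565 + 4.4411 + 6.9499 + 26.7069 + 15.3868 = 106.0649

106.1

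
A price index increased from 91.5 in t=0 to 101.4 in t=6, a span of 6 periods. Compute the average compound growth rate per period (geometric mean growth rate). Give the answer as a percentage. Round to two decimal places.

1.73%

Growth factor = (101.4/91.5)^(1/6) = (1.108197)^(1/6) = 1.017270
Growth rate = 1.017270 − 1 = 0.017270 = 1.7270%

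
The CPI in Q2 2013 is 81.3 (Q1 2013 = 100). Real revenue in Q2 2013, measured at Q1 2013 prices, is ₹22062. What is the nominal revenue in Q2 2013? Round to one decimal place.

Nominal = Real × (Index/100) = 22062 × (81.3/100)
        = 22062 × 0.813 = 17936.4060

17936.4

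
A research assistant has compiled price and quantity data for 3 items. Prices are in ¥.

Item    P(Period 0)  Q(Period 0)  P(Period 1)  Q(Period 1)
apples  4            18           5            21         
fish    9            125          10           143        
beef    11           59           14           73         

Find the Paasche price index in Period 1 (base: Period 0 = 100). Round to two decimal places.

117.62

Paasche price index uses current-period quantities as weights.
ΣP(Period 1)·Q(Period 1) = 5×21 + 10×143 + 14×73 = 105 + 1430 + 1022 = 2557
ΣP(Period 0)·Q(Period 1) = 4×21 + 9×143 + 11×73 = 84 + 1287 + 803 = 2174
Index = 2557 / 2174 × 100 = 117.6173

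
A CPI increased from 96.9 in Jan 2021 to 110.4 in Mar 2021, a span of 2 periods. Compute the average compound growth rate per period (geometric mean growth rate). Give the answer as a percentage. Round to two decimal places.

Growth factor = (110.4/96.9)^(1/2) = (1.139319)^(1/2) = 1.067389
Growth rate = 1.067389 − 1 = 0.067389 = 6.7389%

6.74%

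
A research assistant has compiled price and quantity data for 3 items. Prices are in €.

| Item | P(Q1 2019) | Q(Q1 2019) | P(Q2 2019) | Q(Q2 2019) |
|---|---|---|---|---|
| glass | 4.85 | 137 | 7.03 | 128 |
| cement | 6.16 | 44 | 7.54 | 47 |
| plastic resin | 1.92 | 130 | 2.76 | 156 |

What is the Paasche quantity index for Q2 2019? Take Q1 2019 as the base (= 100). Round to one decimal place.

101.9

Paasche quantity index uses current-period prices as weights.
ΣP(Q2 2019)·Q(Q2 2019) = 7.03×128 + 7.54×47 + 2.76×156 = 899.84 + 354.38 + 430.56 = 1684.78
ΣP(Q2 2019)·Q(Q1 2019) = 7.03×137 + 7.54×44 + 2.76×130 = 963.11 + 331.76 + 358.8 = 1653.67
Index = 1684.78 / 1653.67 × 100 = 101.8813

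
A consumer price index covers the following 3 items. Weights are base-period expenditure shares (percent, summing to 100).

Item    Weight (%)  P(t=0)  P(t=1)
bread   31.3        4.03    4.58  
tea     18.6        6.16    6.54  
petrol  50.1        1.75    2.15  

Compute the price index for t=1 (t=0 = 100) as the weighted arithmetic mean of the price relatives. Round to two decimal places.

bread: 31.3 × (4.58/4.03) = 31.3 × 1.136476 = 35.5717
tea: 18.6 × (6.54/6.16) = 18.6 × 1.061688 = 19.7474
petrol: 50.1 × (2.15/1.75) = 50.1 × 1.228571 = 61.5514
Index = Σ wᵢ·(p₁ᵢ/p₀ᵢ) = 35.5717 + 19.7474 + 61.5514 = 116.8705

116.87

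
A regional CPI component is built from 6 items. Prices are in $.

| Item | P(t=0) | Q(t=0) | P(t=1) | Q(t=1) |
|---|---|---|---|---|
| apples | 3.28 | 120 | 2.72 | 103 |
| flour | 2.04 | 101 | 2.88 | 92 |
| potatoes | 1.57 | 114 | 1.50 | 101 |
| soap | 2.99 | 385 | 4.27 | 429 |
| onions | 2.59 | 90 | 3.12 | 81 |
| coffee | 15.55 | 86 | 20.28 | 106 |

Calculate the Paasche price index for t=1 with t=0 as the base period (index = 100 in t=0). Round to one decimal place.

Paasche price index uses current-period quantities as weights.
ΣP(t=1)·Q(t=1) = 2.72×103 + 2.88×92 + 1.50×101 + 4.27×429 + 3.12×81 + 20.28×106 = 280.16 + 264.96 + 151.5 + 1831.83 + 252.72 + 2149.68 = 4930.85
ΣP(t=0)·Q(t=1) = 3.28×103 + 2.04×92 + 1.57×101 + 2.99×429 + 2.59×81 + 15.55×106 = 337.84 + 187.68 + 158.57 + 1282.71 + 209.79 + 1648.3 = 3824.89
Index = 4930.85 / 3824.89 × 100 = 128.9148

128.9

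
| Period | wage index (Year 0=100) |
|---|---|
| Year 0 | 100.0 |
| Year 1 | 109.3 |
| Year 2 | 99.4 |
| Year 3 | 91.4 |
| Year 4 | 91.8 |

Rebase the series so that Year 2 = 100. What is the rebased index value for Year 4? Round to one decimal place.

92.4

Rebased(Year 4) = 91.8 / 99.4 × 100 = 92.3541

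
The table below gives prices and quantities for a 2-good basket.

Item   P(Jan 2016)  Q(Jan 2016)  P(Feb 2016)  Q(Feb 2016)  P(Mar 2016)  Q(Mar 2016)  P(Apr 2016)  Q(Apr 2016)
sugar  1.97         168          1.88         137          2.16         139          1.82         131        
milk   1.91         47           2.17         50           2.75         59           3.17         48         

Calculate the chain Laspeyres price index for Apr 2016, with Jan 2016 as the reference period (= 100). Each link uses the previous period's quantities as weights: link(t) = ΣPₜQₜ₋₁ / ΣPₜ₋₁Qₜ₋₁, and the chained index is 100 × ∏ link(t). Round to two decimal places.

Link Jan 2016→Feb 2016:
ΣP(Feb 2016)Q(Jan 2016) = 1.88×168 + 2.17×47 = 315.84 + 101.99 = 417.83
ΣP(Jan 2016)Q(Jan 2016) = 1.97×168 + 1.91×47 = 330.96 + 89.77 = 420.73
link = 417.83/420.73 = 0.993107
Link Feb 2016→Mar 2016:
ΣP(Mar 2016)Q(Feb 2016) = 2.16×137 + 2.75×50 = 295.92 + 137.5 = 433.42
ΣP(Feb 2016)Q(Feb 2016) = 1.88×137 + 2.17×50 = 257.56 + 108.5 = 366.06
link = 433.42/366.06 = 1.184014
Link Mar 2016→Apr 2016:
ΣP(Apr 2016)Q(Mar 2016) = 1.82×139 + 3.17×59 = 252.98 + 187.03 = 440.01
ΣP(Mar 2016)Q(Mar 2016) = 2.16×139 + 2.75×59 = 300.24 + 162.25 = 462.49
link = 440.01/462.49 = 0.951394
Chained index = 100 × 0.993107 × 1.184014 × 0.951394 = 111.8698

111.87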